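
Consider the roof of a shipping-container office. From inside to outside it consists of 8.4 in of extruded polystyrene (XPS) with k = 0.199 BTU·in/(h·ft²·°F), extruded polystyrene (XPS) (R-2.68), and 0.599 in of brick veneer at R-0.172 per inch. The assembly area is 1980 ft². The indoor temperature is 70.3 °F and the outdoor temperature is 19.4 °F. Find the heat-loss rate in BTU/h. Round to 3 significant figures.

2240 BTU/h

8.4/0.199 = 42.21
0.599 × 0.172 = 0.103
R_total = 42.21 + 2.68 + 0.103 = 44.99 ft²·°F·h/BTU
Q = A·ΔT/R = 1980 × (70.3 − 19.4) / 44.99 = 2240 BTU/h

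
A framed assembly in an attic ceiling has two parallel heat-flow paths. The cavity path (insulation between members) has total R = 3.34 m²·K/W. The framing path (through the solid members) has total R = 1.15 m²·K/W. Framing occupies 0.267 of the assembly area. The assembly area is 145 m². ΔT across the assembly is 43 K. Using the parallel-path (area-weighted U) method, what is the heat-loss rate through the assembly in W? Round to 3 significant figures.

U_eff = 0.733/3.34 + 0.267/1.15 = 0.2195 + 0.2322 = 0.4516
R_eff = 1/U_eff = 2.214 m²·K/W
Q = 145 × 43 / 2.214 = 2816 W

2820 W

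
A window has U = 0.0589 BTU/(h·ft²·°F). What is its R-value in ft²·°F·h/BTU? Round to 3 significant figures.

R = 1/U = 1/0.0589 = 16.98

17.0 ft²·°F·h/BTU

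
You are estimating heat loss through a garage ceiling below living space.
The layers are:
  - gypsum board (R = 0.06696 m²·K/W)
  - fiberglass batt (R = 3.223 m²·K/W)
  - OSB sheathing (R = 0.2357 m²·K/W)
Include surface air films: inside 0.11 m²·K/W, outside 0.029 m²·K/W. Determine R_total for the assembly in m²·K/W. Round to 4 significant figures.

R_total = 0.11 + 0.06696 + 3.223 + 0.2357 + 0.029 = 3.6647 m²·K/W

3.665 m²·K/W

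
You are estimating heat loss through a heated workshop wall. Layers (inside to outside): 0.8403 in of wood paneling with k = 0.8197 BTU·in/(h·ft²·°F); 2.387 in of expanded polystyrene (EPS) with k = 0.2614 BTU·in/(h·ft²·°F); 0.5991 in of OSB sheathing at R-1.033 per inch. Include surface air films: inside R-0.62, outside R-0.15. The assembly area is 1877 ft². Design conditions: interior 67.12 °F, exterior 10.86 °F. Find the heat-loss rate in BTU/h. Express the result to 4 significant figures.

9146 BTU/h

0.8403/0.8197 = 1.0251
2.387/0.2614 = 9.1316
0.5991 × 1.033 = 0.61887
R_total = 0.62 + 1.0251 + 9.1316 + 0.61887 + 0.15 = 11.546 ft²·°F·h/BTU
Q = A·ΔT/R = 1877 × (67.12 − 10.86) / 11.546 = 9146.3 BTU/h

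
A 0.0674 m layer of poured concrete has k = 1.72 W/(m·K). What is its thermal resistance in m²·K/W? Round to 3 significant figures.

R = L/k = 0.0674/1.72 = 0.03919 m²·K/W

0.0392 m²·K/W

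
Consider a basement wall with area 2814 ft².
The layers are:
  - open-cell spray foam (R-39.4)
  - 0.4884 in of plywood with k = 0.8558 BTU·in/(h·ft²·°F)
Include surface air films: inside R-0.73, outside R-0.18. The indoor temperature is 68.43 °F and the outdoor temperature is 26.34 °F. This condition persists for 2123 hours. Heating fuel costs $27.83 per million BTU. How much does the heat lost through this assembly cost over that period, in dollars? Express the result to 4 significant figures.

0.4884/0.8558 = 0.57069
R_total = 0.73 + 39.4 + 0.57069 + 0.18 = 40.881 ft²·°F·h/BTU
Q = 2814 × (68.43 − 26.34) / 40.881 = 2897.2 BTU/h
E = 2897.2 × 2123 = 6150800 BTU
Cost = 6150800/10⁶ × 27.83 = $171.18

171.2 dollars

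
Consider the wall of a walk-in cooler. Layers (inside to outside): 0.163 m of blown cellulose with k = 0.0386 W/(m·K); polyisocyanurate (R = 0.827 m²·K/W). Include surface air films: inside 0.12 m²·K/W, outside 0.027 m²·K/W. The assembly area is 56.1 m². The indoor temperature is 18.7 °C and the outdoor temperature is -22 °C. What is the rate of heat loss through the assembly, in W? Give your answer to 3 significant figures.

0.163/0.0386 = 4.223
R_total = 0.12 + 4.223 + 0.827 + 0.027 = 5.197 m²·K/W
Q = A·ΔT/R = 56.1 × (18.7 − (-22)) / 5.197 = 439.4 W

439 W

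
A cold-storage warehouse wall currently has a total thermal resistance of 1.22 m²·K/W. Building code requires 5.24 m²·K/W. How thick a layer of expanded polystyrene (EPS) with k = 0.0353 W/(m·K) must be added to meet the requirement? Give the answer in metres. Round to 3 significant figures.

0.142 m

ΔR = 5.24 − 1.22 = 4.02 m²·K/W
L = ΔR × k = 4.02 × 0.0353 = 0.1419 m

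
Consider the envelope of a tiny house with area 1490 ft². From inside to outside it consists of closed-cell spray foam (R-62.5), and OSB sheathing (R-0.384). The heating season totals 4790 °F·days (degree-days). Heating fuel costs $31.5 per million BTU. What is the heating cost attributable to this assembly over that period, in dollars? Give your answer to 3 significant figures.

85.8 dollars

R_total = 62.5 + 0.384 = 62.88 ft²·°F·h/BTU
E = A × HDD × 24 / R = 1490 × 4790 × 24 / 62.88 = 2724000 BTU
Cost = 2724000/10⁶ × 31.5 = $85.8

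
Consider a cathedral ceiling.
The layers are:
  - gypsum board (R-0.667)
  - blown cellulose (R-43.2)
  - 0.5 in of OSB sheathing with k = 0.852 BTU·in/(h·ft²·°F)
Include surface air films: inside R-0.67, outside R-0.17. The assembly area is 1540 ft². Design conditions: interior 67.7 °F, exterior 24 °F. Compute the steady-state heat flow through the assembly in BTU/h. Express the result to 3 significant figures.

1490 BTU/h

0.5/0.852 = 0.5869
R_total = 0.67 + 0.667 + 43.2 + 0.5869 + 0.17 = 45.29 ft²·°F·h/BTU
Q = A·ΔT/R = 1540 × (67.7 − 24) / 45.29 = 1486 BTU/h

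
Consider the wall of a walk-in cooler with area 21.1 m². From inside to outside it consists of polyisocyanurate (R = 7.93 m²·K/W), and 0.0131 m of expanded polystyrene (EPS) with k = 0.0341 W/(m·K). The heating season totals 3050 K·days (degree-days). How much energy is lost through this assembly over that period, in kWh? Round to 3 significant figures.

186 kWh

0.0131/0.0341 = 0.3842
R_total = 7.93 + 0.3842 = 8.314 m²·K/W
E = A × HDD × 24 / R / 1000 = 21.1 × 3050 × 24 / 8.314 / 1000 = 185.8 kWh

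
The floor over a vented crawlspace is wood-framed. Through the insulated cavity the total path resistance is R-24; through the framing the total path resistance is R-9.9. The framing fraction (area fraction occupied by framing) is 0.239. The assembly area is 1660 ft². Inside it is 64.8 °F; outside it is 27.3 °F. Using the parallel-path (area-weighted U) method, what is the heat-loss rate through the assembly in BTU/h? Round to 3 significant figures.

3480 BTU/h

U_eff = 0.761/24 + 0.239/9.9 = 0.03171 + 0.02414 = 0.05585
R_eff = 1/U_eff = 17.91 ft²·°F·h/BTU
Q = 1660 × (64.8 − 27.3) / 17.91 = 3477 BTU/h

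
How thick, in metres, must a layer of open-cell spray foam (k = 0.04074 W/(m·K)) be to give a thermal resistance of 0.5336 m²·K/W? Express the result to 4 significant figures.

0.02174 m

L = R·k = 0.5336 × 0.04074 = 0.021739 m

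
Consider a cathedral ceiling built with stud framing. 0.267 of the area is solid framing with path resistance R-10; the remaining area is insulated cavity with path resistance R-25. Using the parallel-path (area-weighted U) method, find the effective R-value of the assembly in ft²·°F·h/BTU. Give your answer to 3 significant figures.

U_eff = 0.733/25 + 0.267/10 = 0.02932 + 0.0267 = 0.05602
R_eff = 1/U_eff = 17.85 ft²·°F·h/BTU

17.9 ft²·°F·h/BTU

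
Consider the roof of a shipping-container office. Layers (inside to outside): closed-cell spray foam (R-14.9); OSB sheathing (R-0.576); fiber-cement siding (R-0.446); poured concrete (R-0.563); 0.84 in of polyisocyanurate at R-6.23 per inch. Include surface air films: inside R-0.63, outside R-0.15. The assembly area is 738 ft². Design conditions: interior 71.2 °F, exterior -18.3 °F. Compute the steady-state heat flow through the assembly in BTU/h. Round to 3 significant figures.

2940 BTU/h

0.84 × 6.23 = 5.233
R_total = 0.63 + 14.9 + 0.576 + 0.446 + 0.563 + 5.233 + 0.15 = 22.5 ft²·°F·h/BTU
Q = A·ΔT/R = 738 × (71.2 − (-18.3)) / 22.5 = 2936 BTU/h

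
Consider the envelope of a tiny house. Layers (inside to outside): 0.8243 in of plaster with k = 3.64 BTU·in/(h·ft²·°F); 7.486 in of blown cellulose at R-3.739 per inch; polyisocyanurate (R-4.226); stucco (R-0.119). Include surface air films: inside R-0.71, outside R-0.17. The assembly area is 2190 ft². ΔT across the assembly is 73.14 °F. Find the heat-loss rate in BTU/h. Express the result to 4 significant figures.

4790 BTU/h

0.8243/3.64 = 0.22646
7.486 × 3.739 = 27.99
R_total = 0.71 + 0.22646 + 27.99 + 4.226 + 0.119 + 0.17 = 33.442 ft²·°F·h/BTU
Q = A·ΔT/R = 2190 × 73.14 / 33.442 = 4789.7 BTU/h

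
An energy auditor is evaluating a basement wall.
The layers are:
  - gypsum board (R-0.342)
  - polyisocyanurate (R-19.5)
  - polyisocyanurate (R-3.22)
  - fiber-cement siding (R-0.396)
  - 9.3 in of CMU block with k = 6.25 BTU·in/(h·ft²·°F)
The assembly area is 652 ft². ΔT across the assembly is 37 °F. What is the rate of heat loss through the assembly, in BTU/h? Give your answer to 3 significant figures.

967 BTU/h

9.3/6.25 = 1.488
R_total = 0.342 + 19.5 + 3.22 + 0.396 + 1.488 = 24.95 ft²·°F·h/BTU
Q = A·ΔT/R = 652 × 37 / 24.95 = 967 BTU/h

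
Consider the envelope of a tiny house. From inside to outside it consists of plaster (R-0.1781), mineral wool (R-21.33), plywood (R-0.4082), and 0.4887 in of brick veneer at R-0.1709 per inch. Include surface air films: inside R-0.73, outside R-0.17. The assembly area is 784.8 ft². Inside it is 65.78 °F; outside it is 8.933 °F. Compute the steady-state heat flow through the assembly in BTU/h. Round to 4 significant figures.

1948 BTU/h

0.4887 × 0.1709 = 0.083519
R_total = 0.73 + 0.1781 + 21.33 + 0.4082 + 0.083519 + 0.17 = 22.9 ft²·°F·h/BTU
Q = A·ΔT/R = 784.8 × (65.78 − 8.933) / 22.9 = 1948.2 BTU/h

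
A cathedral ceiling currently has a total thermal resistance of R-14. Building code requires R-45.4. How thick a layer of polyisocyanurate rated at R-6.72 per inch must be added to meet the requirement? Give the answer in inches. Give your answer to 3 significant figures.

4.67 in

ΔR = 45.4 − 14 = 31.4 ft²·°F·h/BTU
L = ΔR / (R/in) = 31.4/6.72 = 4.673 in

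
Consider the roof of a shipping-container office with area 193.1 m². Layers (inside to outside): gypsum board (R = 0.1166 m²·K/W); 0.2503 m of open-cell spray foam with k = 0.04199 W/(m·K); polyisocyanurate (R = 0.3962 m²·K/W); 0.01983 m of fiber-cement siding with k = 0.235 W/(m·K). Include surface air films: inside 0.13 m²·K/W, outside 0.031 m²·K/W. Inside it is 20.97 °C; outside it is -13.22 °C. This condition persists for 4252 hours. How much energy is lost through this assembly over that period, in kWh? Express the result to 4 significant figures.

0.2503/0.04199 = 5.9609
0.01983/0.235 = 0.084383
R_total = 0.13 + 0.1166 + 5.9609 + 0.3962 + 0.084383 + 0.031 = 6.7191 m²·K/W
Q = 193.1 × (20.97 − (-13.22)) / 6.7191 = 982.58 W
E = 982.58 W × 4252 h / 1000 = 4177.9 kWh

4178 kWh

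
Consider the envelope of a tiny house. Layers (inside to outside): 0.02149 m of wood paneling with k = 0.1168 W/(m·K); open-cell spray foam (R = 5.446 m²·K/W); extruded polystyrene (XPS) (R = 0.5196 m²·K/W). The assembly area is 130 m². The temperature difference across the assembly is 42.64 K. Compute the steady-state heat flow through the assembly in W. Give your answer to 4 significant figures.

0.02149/0.1168 = 0.18399
R_total = 0.18399 + 5.446 + 0.5196 = 6.1496 m²·K/W
Q = A·ΔT/R = 130 × 42.64 / 6.1496 = 901.39 W

901.4 W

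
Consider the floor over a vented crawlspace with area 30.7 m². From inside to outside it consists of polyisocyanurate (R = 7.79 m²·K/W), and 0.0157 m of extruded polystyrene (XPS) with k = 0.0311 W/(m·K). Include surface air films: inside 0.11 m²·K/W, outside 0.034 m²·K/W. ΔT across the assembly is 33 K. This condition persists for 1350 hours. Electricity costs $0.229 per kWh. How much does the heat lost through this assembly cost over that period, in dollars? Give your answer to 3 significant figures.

37.1 dollars

0.0157/0.0311 = 0.5048
R_total = 0.11 + 7.79 + 0.5048 + 0.034 = 8.439 m²·K/W
Q = 30.7 × 33 / 8.439 = 120.1 W
E = 120.1 W × 1350 h / 1000 = 162.1 kWh
Cost = 162.1 × 0.229 = $37.11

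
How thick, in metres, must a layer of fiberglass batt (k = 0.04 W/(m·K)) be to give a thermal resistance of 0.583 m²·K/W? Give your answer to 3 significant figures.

L = R·k = 0.583 × 0.04 = 0.02332 m

0.0233 m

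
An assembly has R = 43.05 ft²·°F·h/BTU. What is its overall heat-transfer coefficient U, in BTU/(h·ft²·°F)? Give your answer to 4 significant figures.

0.02323 BTU/(h·ft²·°F)

U = 1/R = 1/43.05 = 0.023229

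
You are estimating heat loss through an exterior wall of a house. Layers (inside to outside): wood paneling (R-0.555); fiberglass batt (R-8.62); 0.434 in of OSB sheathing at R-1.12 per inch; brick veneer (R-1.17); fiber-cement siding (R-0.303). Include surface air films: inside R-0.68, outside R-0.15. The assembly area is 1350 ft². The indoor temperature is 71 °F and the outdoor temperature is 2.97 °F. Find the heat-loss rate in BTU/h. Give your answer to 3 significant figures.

0.434 × 1.12 = 0.4861
R_total = 0.68 + 0.555 + 8.62 + 0.4861 + 1.17 + 0.303 + 0.15 = 11.96 ft²·°F·h/BTU
Q = A·ΔT/R = 1350 × (71 − 2.97) / 11.96 = 7676 BTU/h

7680 BTU/h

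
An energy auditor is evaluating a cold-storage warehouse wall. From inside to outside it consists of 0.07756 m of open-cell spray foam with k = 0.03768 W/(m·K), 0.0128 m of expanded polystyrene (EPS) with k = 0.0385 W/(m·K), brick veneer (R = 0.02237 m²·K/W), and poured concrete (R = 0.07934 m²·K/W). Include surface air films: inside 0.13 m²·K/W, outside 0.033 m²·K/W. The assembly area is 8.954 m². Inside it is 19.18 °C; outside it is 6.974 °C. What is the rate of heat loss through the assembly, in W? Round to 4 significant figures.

41.16 W

0.07756/0.03768 = 2.0584
0.0128/0.0385 = 0.33247
R_total = 0.13 + 2.0584 + 0.33247 + 0.02237 + 0.07934 + 0.033 = 2.6556 m²·K/W
Q = A·ΔT/R = 8.954 × (19.18 − 6.974) / 2.6556 = 41.156 W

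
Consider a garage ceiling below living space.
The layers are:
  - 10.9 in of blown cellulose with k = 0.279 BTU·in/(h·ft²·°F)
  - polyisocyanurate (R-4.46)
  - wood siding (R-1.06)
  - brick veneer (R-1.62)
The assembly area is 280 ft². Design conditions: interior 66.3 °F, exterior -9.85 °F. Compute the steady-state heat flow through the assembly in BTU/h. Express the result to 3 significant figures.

461 BTU/h

10.9/0.279 = 39.07
R_total = 39.07 + 4.46 + 1.06 + 1.62 = 46.21 ft²·°F·h/BTU
Q = A·ΔT/R = 280 × (66.3 − (-9.85)) / 46.21 = 461.4 BTU/h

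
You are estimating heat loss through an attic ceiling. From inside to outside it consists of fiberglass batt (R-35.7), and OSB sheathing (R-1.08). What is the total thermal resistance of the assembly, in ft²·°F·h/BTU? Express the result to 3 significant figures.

36.8 ft²·°F·h/BTU

R_total = 35.7 + 1.08 = 36.78 ft²·°F·h/BTU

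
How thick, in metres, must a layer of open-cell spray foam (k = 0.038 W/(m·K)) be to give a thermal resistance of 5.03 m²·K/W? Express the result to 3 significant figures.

L = R·k = 5.03 × 0.038 = 0.1911 m

0.191 m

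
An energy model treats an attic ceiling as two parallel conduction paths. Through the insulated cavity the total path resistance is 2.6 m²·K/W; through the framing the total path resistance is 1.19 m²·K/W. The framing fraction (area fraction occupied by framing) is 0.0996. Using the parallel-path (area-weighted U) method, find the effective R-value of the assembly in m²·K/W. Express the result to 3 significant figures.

2.33 m²·K/W

U_eff = 0.9004/2.6 + 0.0996/1.19 = 0.3463 + 0.0837 = 0.43
R_eff = 1/U_eff = 2.326 m²·K/W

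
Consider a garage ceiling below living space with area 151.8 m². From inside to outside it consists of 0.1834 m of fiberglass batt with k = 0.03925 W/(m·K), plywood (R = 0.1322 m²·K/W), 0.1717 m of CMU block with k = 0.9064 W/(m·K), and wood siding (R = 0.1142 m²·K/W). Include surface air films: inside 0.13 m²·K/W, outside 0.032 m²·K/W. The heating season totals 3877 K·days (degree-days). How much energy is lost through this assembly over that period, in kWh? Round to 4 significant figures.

0.1834/0.03925 = 4.6726
0.1717/0.9064 = 0.18943
R_total = 0.13 + 4.6726 + 0.1322 + 0.18943 + 0.1142 + 0.032 = 5.2704 m²·K/W
E = A × HDD × 24 / R / 1000 = 151.8 × 3877 × 24 / 5.2704 / 1000 = 2680 kWh

2680 kWh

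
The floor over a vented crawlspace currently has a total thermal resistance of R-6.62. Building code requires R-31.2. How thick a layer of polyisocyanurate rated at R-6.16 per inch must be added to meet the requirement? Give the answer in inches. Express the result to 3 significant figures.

ΔR = 31.2 − 6.62 = 24.58 ft²·°F·h/BTU
L = ΔR / (R/in) = 24.58/6.16 = 3.99 in

3.99 in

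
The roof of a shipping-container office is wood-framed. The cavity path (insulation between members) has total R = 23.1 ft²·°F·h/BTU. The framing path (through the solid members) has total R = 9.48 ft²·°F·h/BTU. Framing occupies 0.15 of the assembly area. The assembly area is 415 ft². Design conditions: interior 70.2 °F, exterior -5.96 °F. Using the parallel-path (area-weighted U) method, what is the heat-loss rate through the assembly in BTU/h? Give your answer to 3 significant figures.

U_eff = 0.85/23.1 + 0.15/9.48 = 0.0368 + 0.01582 = 0.05262
R_eff = 1/U_eff = 19 ft²·°F·h/BTU
Q = 415 × (70.2 − (-5.96)) / 19 = 1663 BTU/h

1660 BTU/h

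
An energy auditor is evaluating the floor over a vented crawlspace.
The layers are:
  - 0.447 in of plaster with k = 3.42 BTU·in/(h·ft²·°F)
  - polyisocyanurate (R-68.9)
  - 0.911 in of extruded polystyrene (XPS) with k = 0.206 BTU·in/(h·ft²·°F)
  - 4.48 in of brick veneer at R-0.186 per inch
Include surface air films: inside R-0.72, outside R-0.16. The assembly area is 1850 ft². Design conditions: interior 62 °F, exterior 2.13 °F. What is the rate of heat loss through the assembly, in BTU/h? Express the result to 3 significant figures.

1470 BTU/h

0.447/3.42 = 0.1307
0.911/0.206 = 4.422
4.48 × 0.186 = 0.8333
R_total = 0.72 + 0.1307 + 68.9 + 4.422 + 0.8333 + 0.16 = 75.17 ft²·°F·h/BTU
Q = A·ΔT/R = 1850 × (62 − 2.13) / 75.17 = 1474 BTU/h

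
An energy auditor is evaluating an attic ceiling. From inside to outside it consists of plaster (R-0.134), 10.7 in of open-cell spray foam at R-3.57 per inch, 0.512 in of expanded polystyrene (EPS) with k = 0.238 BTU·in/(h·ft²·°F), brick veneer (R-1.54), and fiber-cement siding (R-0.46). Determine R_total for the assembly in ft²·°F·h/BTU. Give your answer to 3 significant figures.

42.5 ft²·°F·h/BTU

10.7 × 3.57 = 38.2
0.512/0.238 = 2.151
R_total = 0.134 + 38.2 + 2.151 + 1.54 + 0.46 = 42.48 ft²·°F·h/BTU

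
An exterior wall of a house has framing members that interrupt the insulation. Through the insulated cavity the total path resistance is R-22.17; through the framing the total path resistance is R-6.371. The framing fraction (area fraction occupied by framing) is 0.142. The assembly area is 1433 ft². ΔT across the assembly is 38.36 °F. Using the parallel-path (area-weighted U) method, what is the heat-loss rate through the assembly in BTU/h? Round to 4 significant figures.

3353 BTU/h

U_eff = 0.858/22.17 + 0.142/6.371 = 0.038701 + 0.022288 = 0.060989
R_eff = 1/U_eff = 16.396 ft²·°F·h/BTU
Q = 1433 × 38.36 / 16.396 = 3352.6 BTU/h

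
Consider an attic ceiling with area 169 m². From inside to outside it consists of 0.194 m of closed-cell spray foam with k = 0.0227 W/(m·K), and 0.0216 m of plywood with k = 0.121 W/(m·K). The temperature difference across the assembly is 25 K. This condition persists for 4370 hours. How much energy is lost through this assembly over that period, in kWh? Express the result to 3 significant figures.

0.194/0.0227 = 8.546
0.0216/0.121 = 0.1785
R_total = 8.546 + 0.1785 = 8.725 m²·K/W
Q = 169 × 25 / 8.725 = 484.3 W
E = 484.3 W × 4370 h / 1000 = 2116 kWh

2120 kWh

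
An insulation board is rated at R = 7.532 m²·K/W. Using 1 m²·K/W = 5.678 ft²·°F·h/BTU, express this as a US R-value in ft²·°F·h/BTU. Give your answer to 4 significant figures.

42.77 ft²·°F·h/BTU

R_US = 7.532 × 5.678 = 42.767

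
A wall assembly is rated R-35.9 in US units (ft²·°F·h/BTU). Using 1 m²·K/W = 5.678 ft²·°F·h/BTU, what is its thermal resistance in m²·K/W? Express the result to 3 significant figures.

R_SI = 35.9/5.678 = 6.323

6.32 m²·K/W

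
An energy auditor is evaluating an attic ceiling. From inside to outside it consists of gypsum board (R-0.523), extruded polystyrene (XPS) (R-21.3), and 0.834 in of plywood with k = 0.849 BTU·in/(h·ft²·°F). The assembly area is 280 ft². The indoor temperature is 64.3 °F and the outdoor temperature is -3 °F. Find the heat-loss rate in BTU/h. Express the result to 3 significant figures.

826 BTU/h

0.834/0.849 = 0.9823
R_total = 0.523 + 21.3 + 0.9823 = 22.81 ft²·°F·h/BTU
Q = A·ΔT/R = 280 × (64.3 − (-3)) / 22.81 = 826.3 BTU/h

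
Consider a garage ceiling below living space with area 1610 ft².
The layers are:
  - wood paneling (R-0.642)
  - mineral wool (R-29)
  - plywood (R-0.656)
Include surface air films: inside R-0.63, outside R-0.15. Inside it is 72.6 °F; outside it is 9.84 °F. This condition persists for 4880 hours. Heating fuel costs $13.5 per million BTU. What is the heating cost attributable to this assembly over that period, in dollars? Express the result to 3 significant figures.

R_total = 0.63 + 0.642 + 29 + 0.656 + 0.15 = 31.08 ft²·°F·h/BTU
Q = 1610 × (72.6 − 9.84) / 31.08 = 3251 BTU/h
E = 3251 × 4880 = 15870000 BTU
Cost = 15870000/10⁶ × 13.5 = $214.2

214 dollars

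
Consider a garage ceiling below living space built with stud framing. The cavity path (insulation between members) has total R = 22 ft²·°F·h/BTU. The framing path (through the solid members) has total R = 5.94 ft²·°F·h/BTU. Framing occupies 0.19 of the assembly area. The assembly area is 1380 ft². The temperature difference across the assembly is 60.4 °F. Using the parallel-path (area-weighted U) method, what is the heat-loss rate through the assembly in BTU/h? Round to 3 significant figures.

5740 BTU/h

U_eff = 0.81/22 + 0.19/5.94 = 0.03682 + 0.03199 = 0.0688
R_eff = 1/U_eff = 14.53 ft²·°F·h/BTU
Q = 1380 × 60.4 / 14.53 = 5735 BTU/h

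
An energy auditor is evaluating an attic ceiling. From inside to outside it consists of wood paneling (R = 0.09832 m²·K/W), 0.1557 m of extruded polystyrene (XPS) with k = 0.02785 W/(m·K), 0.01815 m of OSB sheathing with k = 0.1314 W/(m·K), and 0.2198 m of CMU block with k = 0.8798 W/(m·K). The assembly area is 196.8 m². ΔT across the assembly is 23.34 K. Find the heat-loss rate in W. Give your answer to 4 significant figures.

755.9 W

0.1557/0.02785 = 5.5907
0.01815/0.1314 = 0.13813
0.2198/0.8798 = 0.24983
R_total = 0.09832 + 5.5907 + 0.13813 + 0.24983 = 6.0769 m²·K/W
Q = A·ΔT/R = 196.8 × 23.34 / 6.0769 = 755.86 W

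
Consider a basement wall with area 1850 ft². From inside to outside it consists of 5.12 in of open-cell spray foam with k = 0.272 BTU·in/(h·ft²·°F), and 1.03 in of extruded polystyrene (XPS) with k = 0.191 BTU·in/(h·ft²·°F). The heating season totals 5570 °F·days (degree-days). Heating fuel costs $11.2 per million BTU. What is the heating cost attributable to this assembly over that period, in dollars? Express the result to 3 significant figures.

114 dollars

5.12/0.272 = 18.82
1.03/0.191 = 5.393
R_total = 18.82 + 5.393 = 24.22 ft²·°F·h/BTU
E = A × HDD × 24 / R = 1850 × 5570 × 24 / 24.22 = 10210000 BTU
Cost = 10210000/10⁶ × 11.2 = $114.4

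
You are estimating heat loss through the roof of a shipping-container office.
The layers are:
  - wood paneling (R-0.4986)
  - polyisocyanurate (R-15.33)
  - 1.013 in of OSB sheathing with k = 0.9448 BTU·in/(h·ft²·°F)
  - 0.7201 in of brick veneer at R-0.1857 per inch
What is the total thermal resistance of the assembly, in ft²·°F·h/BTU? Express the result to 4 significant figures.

17.03 ft²·°F·h/BTU

1.013/0.9448 = 1.0722
0.7201 × 0.1857 = 0.13372
R_total = 0.4986 + 15.33 + 1.0722 + 0.13372 = 17.035 ft²·°F·h/BTU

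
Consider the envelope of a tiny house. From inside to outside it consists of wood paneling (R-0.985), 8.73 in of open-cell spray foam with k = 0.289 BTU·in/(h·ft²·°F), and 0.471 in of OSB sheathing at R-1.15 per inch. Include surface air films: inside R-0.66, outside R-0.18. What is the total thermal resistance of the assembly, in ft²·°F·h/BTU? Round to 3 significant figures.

8.73/0.289 = 30.21
0.471 × 1.15 = 0.5416
R_total = 0.66 + 0.985 + 30.21 + 0.5416 + 0.18 = 32.57 ft²·°F·h/BTU

32.6 ft²·°F·h/BTU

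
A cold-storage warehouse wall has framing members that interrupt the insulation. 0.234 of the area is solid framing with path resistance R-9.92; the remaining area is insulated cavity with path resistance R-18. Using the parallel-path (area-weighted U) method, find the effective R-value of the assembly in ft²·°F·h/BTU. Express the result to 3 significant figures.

U_eff = 0.766/18 + 0.234/9.92 = 0.04256 + 0.02359 = 0.06614
R_eff = 1/U_eff = 15.12 ft²·°F·h/BTU

15.1 ft²·°F·h/BTU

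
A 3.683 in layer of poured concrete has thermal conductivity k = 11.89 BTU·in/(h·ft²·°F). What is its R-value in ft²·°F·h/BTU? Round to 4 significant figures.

0.3098 ft²·°F·h/BTU

R = L/k = 3.683/11.89 = 0.30976 ft²·°F·h/BTU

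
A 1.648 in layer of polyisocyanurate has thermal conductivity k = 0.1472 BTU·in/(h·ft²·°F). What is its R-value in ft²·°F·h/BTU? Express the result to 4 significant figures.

R = L/k = 1.648/0.1472 = 11.196 ft²·°F·h/BTU

11.20 ft²·°F·h/BTU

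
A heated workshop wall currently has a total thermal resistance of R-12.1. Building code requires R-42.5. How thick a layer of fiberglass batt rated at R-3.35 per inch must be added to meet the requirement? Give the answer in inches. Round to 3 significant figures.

9.07 in

ΔR = 42.5 − 12.1 = 30.4 ft²·°F·h/BTU
L = ΔR / (R/in) = 30.4/3.35 = 9.075 in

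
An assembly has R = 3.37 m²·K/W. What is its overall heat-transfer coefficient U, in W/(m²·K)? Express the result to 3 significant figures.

0.297 W/(m²·K)

U = 1/R = 1/3.37 = 0.2967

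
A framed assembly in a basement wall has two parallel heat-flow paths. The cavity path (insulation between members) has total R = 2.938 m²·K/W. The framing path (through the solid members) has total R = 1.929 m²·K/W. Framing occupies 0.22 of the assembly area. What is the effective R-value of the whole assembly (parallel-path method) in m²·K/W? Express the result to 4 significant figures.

2.635 m²·K/W

U_eff = 0.78/2.938 + 0.22/1.929 = 0.26549 + 0.11405 = 0.37954
R_eff = 1/U_eff = 2.6348 m²·K/W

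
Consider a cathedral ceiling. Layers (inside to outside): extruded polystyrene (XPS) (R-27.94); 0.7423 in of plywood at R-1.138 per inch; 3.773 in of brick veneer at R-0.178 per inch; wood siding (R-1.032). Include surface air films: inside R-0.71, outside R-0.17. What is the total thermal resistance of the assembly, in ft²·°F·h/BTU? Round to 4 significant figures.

31.37 ft²·°F·h/BTU

0.7423 × 1.138 = 0.84474
3.773 × 0.178 = 0.67159
R_total = 0.71 + 27.94 + 0.84474 + 0.67159 + 1.032 + 0.17 = 31.368 ft²·°F·h/BTU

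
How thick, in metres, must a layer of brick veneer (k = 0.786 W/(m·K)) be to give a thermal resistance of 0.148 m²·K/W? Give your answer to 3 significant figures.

0.116 m

L = R·k = 0.148 × 0.786 = 0.1163 m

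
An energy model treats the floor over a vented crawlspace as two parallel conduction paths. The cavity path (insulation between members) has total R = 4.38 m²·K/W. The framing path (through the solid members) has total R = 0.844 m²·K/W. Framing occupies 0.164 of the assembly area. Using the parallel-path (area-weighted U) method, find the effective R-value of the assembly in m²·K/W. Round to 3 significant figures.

2.60 m²·K/W

U_eff = 0.836/4.38 + 0.164/0.844 = 0.1909 + 0.1943 = 0.3852
R_eff = 1/U_eff = 2.596 m²·K/W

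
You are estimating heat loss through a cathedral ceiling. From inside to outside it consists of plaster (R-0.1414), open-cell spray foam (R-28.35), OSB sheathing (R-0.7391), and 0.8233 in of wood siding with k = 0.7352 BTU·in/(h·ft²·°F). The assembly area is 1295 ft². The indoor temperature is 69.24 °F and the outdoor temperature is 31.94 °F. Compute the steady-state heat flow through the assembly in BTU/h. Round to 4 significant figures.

1592 BTU/h

0.8233/0.7352 = 1.1198
R_total = 0.1414 + 28.35 + 0.7391 + 1.1198 = 30.35 ft²·°F·h/BTU
Q = A·ΔT/R = 1295 × (69.24 − 31.94) / 30.35 = 1591.5 BTU/h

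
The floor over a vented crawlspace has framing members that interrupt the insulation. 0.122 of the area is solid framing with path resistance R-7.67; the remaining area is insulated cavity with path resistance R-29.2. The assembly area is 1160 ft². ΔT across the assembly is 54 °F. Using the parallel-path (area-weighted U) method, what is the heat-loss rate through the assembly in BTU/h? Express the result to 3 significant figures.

2880 BTU/h

U_eff = 0.878/29.2 + 0.122/7.67 = 0.03007 + 0.01591 = 0.04597
R_eff = 1/U_eff = 21.75 ft²·°F·h/BTU
Q = 1160 × 54 / 21.75 = 2880 BTU/h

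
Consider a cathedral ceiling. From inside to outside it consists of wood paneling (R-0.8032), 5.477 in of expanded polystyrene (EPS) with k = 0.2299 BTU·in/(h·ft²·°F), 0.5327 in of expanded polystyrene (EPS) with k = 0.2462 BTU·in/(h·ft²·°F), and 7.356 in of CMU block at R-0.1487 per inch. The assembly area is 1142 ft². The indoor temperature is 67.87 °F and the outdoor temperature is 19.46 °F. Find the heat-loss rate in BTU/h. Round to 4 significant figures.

1983 BTU/h

5.477/0.2299 = 23.823
0.5327/0.2462 = 2.1637
7.356 × 0.1487 = 1.0938
R_total = 0.8032 + 23.823 + 2.1637 + 1.0938 = 27.884 ft²·°F·h/BTU
Q = A·ΔT/R = 1142 × (67.87 − 19.46) / 27.884 = 1982.6 BTU/h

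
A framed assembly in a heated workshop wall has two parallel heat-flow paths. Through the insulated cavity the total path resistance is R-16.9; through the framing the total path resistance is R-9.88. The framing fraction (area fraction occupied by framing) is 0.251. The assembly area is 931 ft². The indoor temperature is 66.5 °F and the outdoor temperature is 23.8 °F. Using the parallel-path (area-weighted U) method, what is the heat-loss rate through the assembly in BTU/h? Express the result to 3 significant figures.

U_eff = 0.749/16.9 + 0.251/9.88 = 0.04432 + 0.0254 = 0.06972
R_eff = 1/U_eff = 14.34 ft²·°F·h/BTU
Q = 931 × (66.5 − 23.8) / 14.34 = 2772 BTU/h

2770 BTU/h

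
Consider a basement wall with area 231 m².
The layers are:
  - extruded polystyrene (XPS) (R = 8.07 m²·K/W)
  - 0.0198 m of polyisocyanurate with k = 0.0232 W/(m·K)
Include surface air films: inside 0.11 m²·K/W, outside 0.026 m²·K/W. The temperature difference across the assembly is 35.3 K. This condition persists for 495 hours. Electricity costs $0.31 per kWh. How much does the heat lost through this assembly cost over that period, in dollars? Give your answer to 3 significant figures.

0.0198/0.0232 = 0.8534
R_total = 0.11 + 8.07 + 0.8534 + 0.026 = 9.059 m²·K/W
Q = 231 × 35.3 / 9.059 = 900.1 W
E = 900.1 W × 495 h / 1000 = 445.5 kWh
Cost = 445.5 × 0.31 = $138.1

138 dollars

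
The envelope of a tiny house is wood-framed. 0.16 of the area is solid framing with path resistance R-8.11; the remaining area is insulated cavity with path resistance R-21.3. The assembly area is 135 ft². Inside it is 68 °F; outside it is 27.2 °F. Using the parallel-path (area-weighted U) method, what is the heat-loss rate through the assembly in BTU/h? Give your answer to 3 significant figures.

326 BTU/h

U_eff = 0.84/21.3 + 0.16/8.11 = 0.03944 + 0.01973 = 0.05917
R_eff = 1/U_eff = 16.9 ft²·°F·h/BTU
Q = 135 × (68 − 27.2) / 16.9 = 325.9 BTU/h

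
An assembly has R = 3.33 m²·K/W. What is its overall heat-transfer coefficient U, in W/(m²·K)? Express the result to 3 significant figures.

0.300 W/(m²·K)

U = 1/R = 1/3.33 = 0.3003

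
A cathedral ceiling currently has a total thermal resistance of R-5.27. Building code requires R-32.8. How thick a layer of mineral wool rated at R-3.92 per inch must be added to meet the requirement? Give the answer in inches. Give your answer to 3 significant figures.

7.02 in

ΔR = 32.8 − 5.27 = 27.53 ft²·°F·h/BTU
L = ΔR / (R/in) = 27.53/3.92 = 7.023 in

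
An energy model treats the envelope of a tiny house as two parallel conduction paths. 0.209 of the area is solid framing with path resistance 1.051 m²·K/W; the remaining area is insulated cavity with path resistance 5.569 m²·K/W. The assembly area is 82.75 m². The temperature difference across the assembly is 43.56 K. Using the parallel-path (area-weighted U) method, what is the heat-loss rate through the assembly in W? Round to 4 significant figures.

1229 W

U_eff = 0.791/5.569 + 0.209/1.051 = 0.14204 + 0.19886 = 0.34089
R_eff = 1/U_eff = 2.9335 m²·K/W
Q = 82.75 × 43.56 / 2.9335 = 1228.8 W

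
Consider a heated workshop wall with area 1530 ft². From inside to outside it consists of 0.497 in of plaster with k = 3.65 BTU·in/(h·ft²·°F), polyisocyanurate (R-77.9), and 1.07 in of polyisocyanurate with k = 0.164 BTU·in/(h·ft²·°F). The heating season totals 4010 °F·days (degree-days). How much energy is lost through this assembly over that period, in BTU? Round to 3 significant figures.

0.497/3.65 = 0.1362
1.07/0.164 = 6.524
R_total = 0.1362 + 77.9 + 6.524 = 84.56 ft²·°F·h/BTU
E = A × HDD × 24 / R = 1530 × 4010 × 24 / 84.56 = 1741000 BTU

1740000 BTU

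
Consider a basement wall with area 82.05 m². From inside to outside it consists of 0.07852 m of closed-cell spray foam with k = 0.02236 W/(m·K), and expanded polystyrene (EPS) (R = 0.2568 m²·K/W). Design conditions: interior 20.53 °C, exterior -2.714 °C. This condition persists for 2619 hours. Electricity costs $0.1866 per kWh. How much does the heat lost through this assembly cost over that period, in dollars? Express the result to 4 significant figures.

247.3 dollars

0.07852/0.02236 = 3.5116
R_total = 3.5116 + 0.2568 = 3.7684 m²·K/W
Q = 82.05 × (20.53 − (-2.714)) / 3.7684 = 506.09 W
E = 506.09 W × 2619 h / 1000 = 1325.5 kWh
Cost = 1325.5 × 0.1866 = $247.33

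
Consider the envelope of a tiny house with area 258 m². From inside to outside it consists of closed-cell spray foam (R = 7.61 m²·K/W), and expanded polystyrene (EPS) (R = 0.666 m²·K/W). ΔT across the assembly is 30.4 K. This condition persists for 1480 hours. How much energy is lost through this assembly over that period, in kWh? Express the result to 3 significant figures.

1400 kWh

R_total = 7.61 + 0.666 = 8.276 m²·K/W
Q = 258 × 30.4 / 8.276 = 947.7 W
E = 947.7 W × 1480 h / 1000 = 1403 kWh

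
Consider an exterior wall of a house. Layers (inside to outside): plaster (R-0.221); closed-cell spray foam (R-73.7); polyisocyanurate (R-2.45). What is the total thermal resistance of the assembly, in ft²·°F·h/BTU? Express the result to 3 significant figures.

76.4 ft²·°F·h/BTU

R_total = 0.221 + 73.7 + 2.45 = 76.37 ft²·°F·h/BTU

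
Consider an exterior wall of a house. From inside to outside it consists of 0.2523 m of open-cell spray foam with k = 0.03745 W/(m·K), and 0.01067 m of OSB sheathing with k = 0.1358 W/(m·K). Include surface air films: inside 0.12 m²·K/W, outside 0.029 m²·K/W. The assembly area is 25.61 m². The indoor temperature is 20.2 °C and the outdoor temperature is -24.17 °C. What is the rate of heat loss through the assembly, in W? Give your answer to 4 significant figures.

0.2523/0.03745 = 6.737
0.01067/0.1358 = 0.078571
R_total = 0.12 + 6.737 + 0.078571 + 0.029 = 6.9646 m²·K/W
Q = A·ΔT/R = 25.61 × (20.2 − (-24.17)) / 6.9646 = 163.16 W

163.2 W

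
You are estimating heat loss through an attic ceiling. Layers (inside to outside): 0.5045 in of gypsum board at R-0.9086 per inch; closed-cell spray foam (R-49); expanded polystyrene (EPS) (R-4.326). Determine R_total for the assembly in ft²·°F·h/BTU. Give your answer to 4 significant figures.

0.5045 × 0.9086 = 0.45839
R_total = 0.45839 + 49 + 4.326 = 53.784 ft²·°F·h/BTU

53.78 ft²·°F·h/BTU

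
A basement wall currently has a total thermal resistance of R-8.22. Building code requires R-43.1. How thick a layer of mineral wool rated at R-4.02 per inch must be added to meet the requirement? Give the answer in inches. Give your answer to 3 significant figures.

8.68 in

ΔR = 43.1 − 8.22 = 34.88 ft²·°F·h/BTU
L = ΔR / (R/in) = 34.88/4.02 = 8.677 in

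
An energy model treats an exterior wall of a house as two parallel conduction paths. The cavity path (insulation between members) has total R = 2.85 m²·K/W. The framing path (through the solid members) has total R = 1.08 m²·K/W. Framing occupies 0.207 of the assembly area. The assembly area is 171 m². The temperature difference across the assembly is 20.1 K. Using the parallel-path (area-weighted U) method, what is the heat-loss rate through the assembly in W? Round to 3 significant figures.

U_eff = 0.793/2.85 + 0.207/1.08 = 0.2782 + 0.1917 = 0.4699
R_eff = 1/U_eff = 2.128 m²·K/W
Q = 171 × 20.1 / 2.128 = 1615 W

1620 W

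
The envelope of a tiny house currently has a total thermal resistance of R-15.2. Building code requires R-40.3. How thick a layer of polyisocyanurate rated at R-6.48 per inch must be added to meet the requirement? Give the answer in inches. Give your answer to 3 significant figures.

3.87 in

ΔR = 40.3 − 15.2 = 25.1 ft²·°F·h/BTU
L = ΔR / (R/in) = 25.1/6.48 = 3.873 in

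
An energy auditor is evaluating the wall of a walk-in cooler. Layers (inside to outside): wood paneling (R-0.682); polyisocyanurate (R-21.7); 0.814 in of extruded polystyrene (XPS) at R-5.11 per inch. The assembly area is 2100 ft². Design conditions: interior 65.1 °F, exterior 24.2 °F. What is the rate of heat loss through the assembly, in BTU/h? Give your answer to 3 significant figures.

3240 BTU/h

0.814 × 5.11 = 4.16
R_total = 0.682 + 21.7 + 4.16 = 26.54 ft²·°F·h/BTU
Q = A·ΔT/R = 2100 × (65.1 − 24.2) / 26.54 = 3236 BTU/h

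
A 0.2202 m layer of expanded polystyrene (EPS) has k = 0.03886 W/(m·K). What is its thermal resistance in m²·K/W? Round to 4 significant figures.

5.666 m²·K/W

R = L/k = 0.2202/0.03886 = 5.6665 m²·K/W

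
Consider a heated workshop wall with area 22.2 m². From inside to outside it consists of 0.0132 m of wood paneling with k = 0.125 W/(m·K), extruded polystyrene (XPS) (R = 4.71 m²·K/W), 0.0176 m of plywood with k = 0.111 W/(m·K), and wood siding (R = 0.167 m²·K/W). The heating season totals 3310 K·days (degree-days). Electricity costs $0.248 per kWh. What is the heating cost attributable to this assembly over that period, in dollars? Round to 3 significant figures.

0.0132/0.125 = 0.1056
0.0176/0.111 = 0.1586
R_total = 0.1056 + 4.71 + 0.1586 + 0.167 = 5.141 m²·K/W
E = A × HDD × 24 / R / 1000 = 22.2 × 3310 × 24 / 5.141 / 1000 = 343 kWh
Cost = 343 × 0.248 = $85.07

85.1 dollars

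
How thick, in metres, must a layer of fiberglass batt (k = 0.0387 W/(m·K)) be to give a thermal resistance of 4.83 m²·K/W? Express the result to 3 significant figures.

0.187 m

L = R·k = 4.83 × 0.0387 = 0.1869 m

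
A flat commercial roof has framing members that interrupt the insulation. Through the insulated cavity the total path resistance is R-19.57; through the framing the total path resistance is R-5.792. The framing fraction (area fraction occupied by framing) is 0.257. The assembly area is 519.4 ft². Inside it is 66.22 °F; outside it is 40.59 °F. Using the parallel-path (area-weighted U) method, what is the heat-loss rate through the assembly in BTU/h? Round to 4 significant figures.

1096 BTU/h

U_eff = 0.743/19.57 + 0.257/5.792 = 0.037966 + 0.044372 = 0.082338
R_eff = 1/U_eff = 12.145 ft²·°F·h/BTU
Q = 519.4 × (66.22 − 40.59) / 12.145 = 1096.1 BTU/h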